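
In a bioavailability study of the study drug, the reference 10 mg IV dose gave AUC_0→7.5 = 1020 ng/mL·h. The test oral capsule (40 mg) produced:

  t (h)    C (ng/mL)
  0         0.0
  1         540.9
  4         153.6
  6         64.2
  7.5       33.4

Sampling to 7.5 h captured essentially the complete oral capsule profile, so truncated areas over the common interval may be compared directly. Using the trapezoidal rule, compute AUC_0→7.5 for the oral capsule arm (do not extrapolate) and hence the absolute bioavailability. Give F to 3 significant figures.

F = 0.393

Trapezoidal AUC_0→7.5 (oral capsule):
  [0→1]: (0.0+540.9)/2 × 1 = 270.45
  [1→4]: (540.9+153.6)/2 × 3 = 1041.75
  [4→6]: (153.6+64.2)/2 × 2 = 217.8
  [6→7.5]: (64.2+33.4)/2 × 1.5 = 73.2
  Sum = 1603.2 ng/mL·h
F = (AUC_ev/D_ev)/(AUC_iv/D_iv) = (1603.2/40)/(1020/10) = 40.08/102 = 0.3929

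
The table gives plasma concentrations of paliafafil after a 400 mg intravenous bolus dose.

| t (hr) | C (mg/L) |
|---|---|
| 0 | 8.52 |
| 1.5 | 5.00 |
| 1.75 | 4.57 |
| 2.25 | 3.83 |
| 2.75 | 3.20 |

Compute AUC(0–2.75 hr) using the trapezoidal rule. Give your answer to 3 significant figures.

AUC = 15.2 mg/L·hr

Trapezoidal AUC_0→2.75:
  [0→1.5]: (8.52+5.00)/2 × 1.5 = 10.14
  [1.5→1.75]: (5.00+4.57)/2 × 0.25 = 1.19625
  [1.75→2.25]: (4.57+3.83)/2 × 0.5 = 2.1
  [2.25→2.75]: (3.83+3.20)/2 × 0.5 = 1.7575
  Sum = 15.19375 mg/L·hr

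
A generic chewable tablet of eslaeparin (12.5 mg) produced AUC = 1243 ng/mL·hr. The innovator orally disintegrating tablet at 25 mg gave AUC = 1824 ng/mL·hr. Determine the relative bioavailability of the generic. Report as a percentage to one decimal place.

F_rel = (AUC_test/D_test) / (AUC_ref/D_ref)
      = (1243/12.5) / (1824/25)
      = 99.44 / 72.96 = 1.3629 = 136.29%

F_rel = 136.3%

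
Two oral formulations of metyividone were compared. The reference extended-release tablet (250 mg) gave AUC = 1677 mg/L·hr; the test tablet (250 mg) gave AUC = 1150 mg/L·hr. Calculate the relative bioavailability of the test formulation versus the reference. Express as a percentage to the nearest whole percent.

F_rel = 69%

F_rel = (AUC_test/D_test) / (AUC_ref/D_ref)
      = (1150/250) / (1677/250)
      = 4.6 / 6.708 = 0.6857 = 68.57%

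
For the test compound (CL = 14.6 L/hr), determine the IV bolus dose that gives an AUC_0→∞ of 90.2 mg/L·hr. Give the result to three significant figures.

Dose = 1320 mg

Dose_iv = CL × AUC_0→∞
     = 14.6 × 90.2 = 1316.92 mg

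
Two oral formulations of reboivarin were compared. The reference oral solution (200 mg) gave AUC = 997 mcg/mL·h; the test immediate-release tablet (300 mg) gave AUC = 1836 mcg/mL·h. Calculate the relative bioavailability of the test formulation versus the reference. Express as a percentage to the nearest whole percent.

F_rel = (AUC_test/D_test) / (AUC_ref/D_ref)
      = (1836/300) / (997/200)
      = 6.12 / 4.985 = 1.2277 = 122.77%

F_rel = 123%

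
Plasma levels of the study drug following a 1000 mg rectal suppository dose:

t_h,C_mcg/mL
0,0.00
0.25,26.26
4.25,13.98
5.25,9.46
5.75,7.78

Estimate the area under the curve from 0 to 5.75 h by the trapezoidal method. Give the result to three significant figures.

Trapezoidal AUC_0→5.75:
  [0→0.25]: (0.00+26.26)/2 × 0.25 = 3.2825
  [0.25→4.25]: (26.26+13.98)/2 × 4 = 80.48
  [4.25→5.25]: (13.98+9.46)/2 × 1 = 11.72
  [5.25→5.75]: (9.46+7.78)/2 × 0.5 = 4.31
  Sum = 99.7925 mcg/mL·h

AUC = 99.8 mcg/mL·h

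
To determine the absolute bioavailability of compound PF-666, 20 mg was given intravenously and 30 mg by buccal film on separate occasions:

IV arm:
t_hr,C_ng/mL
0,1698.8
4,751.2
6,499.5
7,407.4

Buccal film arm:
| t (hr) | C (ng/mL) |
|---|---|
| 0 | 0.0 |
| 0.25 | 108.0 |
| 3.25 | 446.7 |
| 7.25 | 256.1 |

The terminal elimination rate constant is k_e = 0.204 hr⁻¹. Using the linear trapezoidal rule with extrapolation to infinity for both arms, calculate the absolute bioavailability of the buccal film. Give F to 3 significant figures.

F = 0.272

Trapezoidal AUC_0→7 (IV):
  [0→4]: (1698.8+751.2)/2 × 4 = 4900.0
  [4→6]: (751.2+499.5)/2 × 2 = 1250.7
  [6→7]: (499.5+407.4)/2 × 1 = 453.45
  Sum = 6604.15 ng/mL·hr
IV tail: 407.4/0.204 = 1997.059; AUC_iv,0→∞ = 6604.15 + 1997.059 = 8601.209 ng/mL·hr
Trapezoidal AUC_0→7.25 (buccal film):
  [0→0.25]: (0.0+108.0)/2 × 0.25 = 13.5
  [0.25→3.25]: (108.0+446.7)/2 × 3 = 832.05
  [3.25→7.25]: (446.7+256.1)/2 × 4 = 1405.6
  Sum = 2251.15 ng/mL·hr
buccal film tail: 256.1/0.204 = 1255.392; AUC_ev,0→∞ = 2251.15 + 1255.392 = 3506.542 ng/mL·hr
F = (AUC_ev/D_ev)/(AUC_iv/D_iv) = (3506.542/30)/(8601.209/20) = 116.885/430.06045 = 0.2718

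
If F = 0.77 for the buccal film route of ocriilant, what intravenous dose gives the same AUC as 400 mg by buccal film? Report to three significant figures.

D_iv = 308 mg

Systemic exposure from an extravascular dose = F × D_ev, so the equivalent IV dose is F × D_ev.
D_iv = F × D_ev = 0.77 × 400 = 308 mg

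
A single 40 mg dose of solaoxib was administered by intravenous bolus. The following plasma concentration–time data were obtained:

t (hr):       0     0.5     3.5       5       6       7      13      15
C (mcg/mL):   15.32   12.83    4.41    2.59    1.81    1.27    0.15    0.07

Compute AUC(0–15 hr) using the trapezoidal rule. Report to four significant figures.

Trapezoidal AUC_0→15:
  [0→0.5]: (15.32+12.83)/2 × 0.5 = 7.0375
  [0.5→3.5]: (12.83+4.41)/2 × 3 = 25.86
  [3.5→5]: (4.41+2.59)/2 × 1.5 = 5.25
  [5→6]: (2.59+1.81)/2 × 1 = 2.2
  [6→7]: (1.81+1.27)/2 × 1 = 1.54
  [7→13]: (1.27+0.15)/2 × 6 = 4.26
  [13→15]: (0.15+0.07)/2 × 2 = 0.22
  Sum = 46.3675 mcg/mL·hr

AUC = 46.37 mcg/mL·hr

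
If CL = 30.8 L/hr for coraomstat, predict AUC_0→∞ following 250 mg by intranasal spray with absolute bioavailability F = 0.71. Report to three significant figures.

AUC = 5.76 mg/L·hr

AUC_0→∞ = F × Dose / CL
        = 0.71 × 250 / 30.8 = 5.76299 mg/L·hr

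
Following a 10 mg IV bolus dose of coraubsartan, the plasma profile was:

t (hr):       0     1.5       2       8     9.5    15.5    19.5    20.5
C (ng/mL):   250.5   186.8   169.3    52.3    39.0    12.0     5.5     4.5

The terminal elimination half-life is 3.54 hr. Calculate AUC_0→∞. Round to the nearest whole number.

AUC = 1366 ng/mL·hr

Trapezoidal AUC_0→20.5:
  [0→1.5]: (250.5+186.8)/2 × 1.5 = 327.975
  [1.5→2]: (186.8+169.3)/2 × 0.5 = 89.025
  [2→8]: (169.3+52.3)/2 × 6 = 664.8
  [8→9.5]: (52.3+39.0)/2 × 1.5 = 68.475
  [9.5→15.5]: (39.0+12.0)/2 × 6 = 153.0
  [15.5→19.5]: (12.0+5.5)/2 × 4 = 35.0
  [19.5→20.5]: (5.5+4.5)/2 × 1 = 5.0
  Sum = 1343.275 ng/mL·hr
k_e = ln2 / t½ = 0.693147 / 3.54 = 0.1958 hr^-1
Extrapolated tail: C_last / k_e = 4.5 / 0.1958 = 22.983
AUC_0→∞ = 1343.275 + 22.983 = 1366.258 ng/mL·hr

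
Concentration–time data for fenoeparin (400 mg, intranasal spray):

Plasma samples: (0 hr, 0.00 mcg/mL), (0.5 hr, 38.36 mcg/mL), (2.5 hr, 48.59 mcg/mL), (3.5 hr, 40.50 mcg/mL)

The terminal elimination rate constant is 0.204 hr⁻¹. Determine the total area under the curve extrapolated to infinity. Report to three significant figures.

Trapezoidal AUC_0→3.5:
  [0→0.5]: (0.00+38.36)/2 × 0.5 = 9.59
  [0.5→2.5]: (38.36+48.59)/2 × 2 = 86.95
  [2.5→3.5]: (48.59+40.50)/2 × 1 = 44.545
  Sum = 141.085 mcg/mL·hr
Extrapolated tail: C_last / k_e = 40.50 / 0.204 = 198.529
AUC_0→∞ = 141.085 + 198.529 = 339.614 mcg/mL·hr

AUC = 340 mcg/mL·hr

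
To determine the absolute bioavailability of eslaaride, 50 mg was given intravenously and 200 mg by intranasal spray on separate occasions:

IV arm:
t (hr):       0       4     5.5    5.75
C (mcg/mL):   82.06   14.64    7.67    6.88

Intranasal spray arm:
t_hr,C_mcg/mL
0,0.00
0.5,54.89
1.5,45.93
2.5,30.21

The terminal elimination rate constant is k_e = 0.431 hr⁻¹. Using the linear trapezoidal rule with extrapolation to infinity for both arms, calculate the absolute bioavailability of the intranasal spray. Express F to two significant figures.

F = 0.19

Trapezoidal AUC_0→5.75 (IV):
  [0→4]: (82.06+14.64)/2 × 4 = 193.4
  [4→5.5]: (14.64+7.67)/2 × 1.5 = 16.7325
  [5.5→5.75]: (7.67+6.88)/2 × 0.25 = 1.81875
  Sum = 211.95125 mcg/mL·hr
IV tail: 6.88/0.431 = 15.963; AUC_iv,0→∞ = 211.95125 + 15.963 = 227.91425 mcg/mL·hr
Trapezoidal AUC_0→2.5 (intranasal spray):
  [0→0.5]: (0.00+54.89)/2 × 0.5 = 13.7225
  [0.5→1.5]: (54.89+45.93)/2 × 1 = 50.41
  [1.5→2.5]: (45.93+30.21)/2 × 1 = 38.07
  Sum = 102.2025 mcg/mL·hr
intranasal spray tail: 30.21/0.431 = 70.093; AUC_ev,0→∞ = 102.2025 + 70.093 = 172.2955 mcg/mL·hr
F = (AUC_ev/D_ev)/(AUC_iv/D_iv) = (172.2955/200)/(227.91425/50) = 0.8614775/4.558285 = 0.1890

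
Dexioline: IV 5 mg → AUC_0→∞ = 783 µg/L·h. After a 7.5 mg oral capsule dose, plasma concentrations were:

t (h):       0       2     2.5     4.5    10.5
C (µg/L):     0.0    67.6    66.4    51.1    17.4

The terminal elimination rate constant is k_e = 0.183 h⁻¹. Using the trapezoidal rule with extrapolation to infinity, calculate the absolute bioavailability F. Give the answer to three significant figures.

Trapezoidal AUC_0→10.5 (oral capsule):
  [0→2]: (0.0+67.6)/2 × 2 = 67.6
  [2→2.5]: (67.6+66.4)/2 × 0.5 = 33.5
  [2.5→4.5]: (66.4+51.1)/2 × 2 = 117.5
  [4.5→10.5]: (51.1+17.4)/2 × 6 = 205.5
  Sum = 424.1 µg/L·h
Tail: C_last/k_e = 17.4/0.183 = 95.082
AUC_0→∞ (oral capsule) = 424.1 + 95.082 = 519.182 µg/L·h
F = (AUC_ev/D_ev)/(AUC_iv/D_iv) = (519.182/7.5)/(783/5) = 69.2243/156.6 = 0.4420

F = 0.442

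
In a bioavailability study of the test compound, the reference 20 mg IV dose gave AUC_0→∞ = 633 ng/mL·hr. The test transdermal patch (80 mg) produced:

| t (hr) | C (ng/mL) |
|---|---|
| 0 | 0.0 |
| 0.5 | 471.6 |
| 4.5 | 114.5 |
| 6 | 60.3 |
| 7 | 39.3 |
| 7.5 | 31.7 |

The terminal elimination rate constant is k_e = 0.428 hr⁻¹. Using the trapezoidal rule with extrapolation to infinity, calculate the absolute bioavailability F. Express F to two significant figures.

Trapezoidal AUC_0→7.5 (transdermal patch):
  [0→0.5]: (0.0+471.6)/2 × 0.5 = 117.9
  [0.5→4.5]: (471.6+114.5)/2 × 4 = 1172.2
  [4.5→6]: (114.5+60.3)/2 × 1.5 = 131.1
  [6→7]: (60.3+39.3)/2 × 1 = 49.8
  [7→7.5]: (39.3+31.7)/2 × 0.5 = 17.75
  Sum = 1488.75 ng/mL·hr
Tail: C_last/k_e = 31.7/0.428 = 74.065
AUC_0→∞ (transdermal patch) = 1488.75 + 74.065 = 1562.815 ng/mL·hr
F = (AUC_ev/D_ev)/(AUC_iv/D_iv) = (1562.815/80)/(633/20) = 19.5352/31.65 = 0.6172

F = 0.62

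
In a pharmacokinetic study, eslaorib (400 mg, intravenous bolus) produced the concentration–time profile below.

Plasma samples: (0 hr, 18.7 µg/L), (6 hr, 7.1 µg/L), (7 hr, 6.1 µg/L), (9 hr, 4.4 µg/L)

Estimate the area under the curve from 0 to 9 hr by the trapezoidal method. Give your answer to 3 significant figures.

AUC = 94.5 µg/L·hr

Trapezoidal AUC_0→9:
  [0→6]: (18.7+7.1)/2 × 6 = 77.4
  [6→7]: (7.1+6.1)/2 × 1 = 6.6
  [7→9]: (6.1+4.4)/2 × 2 = 10.5
  Sum = 94.5 µg/L·hr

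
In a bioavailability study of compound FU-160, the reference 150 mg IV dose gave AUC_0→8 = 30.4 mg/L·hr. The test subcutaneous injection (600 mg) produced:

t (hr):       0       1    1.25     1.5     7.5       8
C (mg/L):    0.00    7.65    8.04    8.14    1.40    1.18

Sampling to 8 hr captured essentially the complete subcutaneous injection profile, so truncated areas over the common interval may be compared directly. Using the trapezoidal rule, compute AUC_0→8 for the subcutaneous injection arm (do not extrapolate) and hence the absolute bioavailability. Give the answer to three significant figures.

F = 0.305

Trapezoidal AUC_0→8 (subcutaneous injection):
  [0→1]: (0.00+7.65)/2 × 1 = 3.825
  [1→1.25]: (7.65+8.04)/2 × 0.25 = 1.96125
  [1.25→1.5]: (8.04+8.14)/2 × 0.25 = 2.0225
  [1.5→7.5]: (8.14+1.40)/2 × 6 = 28.62
  [7.5→8]: (1.40+1.18)/2 × 0.5 = 0.645
  Sum = 37.07375 mg/L·hr
F = (AUC_ev/D_ev)/(AUC_iv/D_iv) = (37.07375/600)/(30.4/150) = 0.0617896/0.202667 = 0.3049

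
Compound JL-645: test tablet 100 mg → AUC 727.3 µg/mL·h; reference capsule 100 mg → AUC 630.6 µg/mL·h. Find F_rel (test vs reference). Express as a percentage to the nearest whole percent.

F_rel = 115%

F_rel = (AUC_test/D_test) / (AUC_ref/D_ref)
      = (727.3/100) / (630.6/100)
      = 7.273 / 6.306 = 1.1533 = 115.33%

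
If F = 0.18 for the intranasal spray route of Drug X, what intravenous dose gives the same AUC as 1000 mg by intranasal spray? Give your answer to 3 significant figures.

Systemic exposure from an extravascular dose = F × D_ev, so the equivalent IV dose is F × D_ev.
D_iv = F × D_ev = 0.18 × 1000 = 180 mg

D_iv = 180 mg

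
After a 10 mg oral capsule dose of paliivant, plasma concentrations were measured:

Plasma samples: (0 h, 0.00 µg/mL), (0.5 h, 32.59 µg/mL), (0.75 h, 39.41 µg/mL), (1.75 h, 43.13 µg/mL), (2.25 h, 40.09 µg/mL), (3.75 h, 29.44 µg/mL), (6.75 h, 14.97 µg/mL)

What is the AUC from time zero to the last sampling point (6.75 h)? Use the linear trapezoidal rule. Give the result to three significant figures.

AUC = 198 µg/mL·h

Trapezoidal AUC_0→6.75:
  [0→0.5]: (0.00+32.59)/2 × 0.5 = 8.1475
  [0.5→0.75]: (32.59+39.41)/2 × 0.25 = 9.0
  [0.75→1.75]: (39.41+43.13)/2 × 1 = 41.27
  [1.75→2.25]: (43.13+40.09)/2 × 0.5 = 20.805
  [2.25→3.75]: (40.09+29.44)/2 × 1.5 = 52.1475
  [3.75→6.75]: (29.44+14.97)/2 × 3 = 66.615
  Sum = 197.985 µg/mL·h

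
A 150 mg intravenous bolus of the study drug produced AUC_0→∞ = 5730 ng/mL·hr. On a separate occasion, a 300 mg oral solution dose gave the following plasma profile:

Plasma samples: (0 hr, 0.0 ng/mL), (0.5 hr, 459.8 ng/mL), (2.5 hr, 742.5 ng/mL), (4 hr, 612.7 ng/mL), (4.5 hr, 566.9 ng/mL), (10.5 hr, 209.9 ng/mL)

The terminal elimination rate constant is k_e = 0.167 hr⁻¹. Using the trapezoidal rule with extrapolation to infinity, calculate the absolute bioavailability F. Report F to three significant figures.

F = 0.542

Trapezoidal AUC_0→10.5 (oral solution):
  [0→0.5]: (0.0+459.8)/2 × 0.5 = 114.95
  [0.5→2.5]: (459.8+742.5)/2 × 2 = 1202.3
  [2.5→4]: (742.5+612.7)/2 × 1.5 = 1016.4
  [4→4.5]: (612.7+566.9)/2 × 0.5 = 294.9
  [4.5→10.5]: (566.9+209.9)/2 × 6 = 2330.4
  Sum = 4958.95 ng/mL·hr
Tail: C_last/k_e = 209.9/0.167 = 1256.886
AUC_0→∞ (oral solution) = 4958.95 + 1256.886 = 6215.836 ng/mL·hr
F = (AUC_ev/D_ev)/(AUC_iv/D_iv) = (6215.836/300)/(5730/150) = 20.7195/38.2 = 0.5424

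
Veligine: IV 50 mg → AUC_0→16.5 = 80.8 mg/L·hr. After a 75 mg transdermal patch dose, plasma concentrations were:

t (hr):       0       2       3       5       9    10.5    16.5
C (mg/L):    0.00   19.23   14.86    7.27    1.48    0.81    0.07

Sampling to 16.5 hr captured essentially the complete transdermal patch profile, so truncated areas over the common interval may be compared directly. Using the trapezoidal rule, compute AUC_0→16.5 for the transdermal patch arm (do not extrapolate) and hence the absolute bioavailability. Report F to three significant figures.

F = 0.662

Trapezoidal AUC_0→16.5 (transdermal patch):
  [0→2]: (0.00+19.23)/2 × 2 = 19.23
  [2→3]: (19.23+14.86)/2 × 1 = 17.045
  [3→5]: (14.86+7.27)/2 × 2 = 22.13
  [5→9]: (7.27+1.48)/2 × 4 = 17.5
  [9→10.5]: (1.48+0.81)/2 × 1.5 = 1.7175
  [10.5→16.5]: (0.81+0.07)/2 × 6 = 2.64
  Sum = 80.2625 mg/L·hr
F = (AUC_ev/D_ev)/(AUC_iv/D_iv) = (80.2625/75)/(80.8/50) = 1.07017/1.616 = 0.6622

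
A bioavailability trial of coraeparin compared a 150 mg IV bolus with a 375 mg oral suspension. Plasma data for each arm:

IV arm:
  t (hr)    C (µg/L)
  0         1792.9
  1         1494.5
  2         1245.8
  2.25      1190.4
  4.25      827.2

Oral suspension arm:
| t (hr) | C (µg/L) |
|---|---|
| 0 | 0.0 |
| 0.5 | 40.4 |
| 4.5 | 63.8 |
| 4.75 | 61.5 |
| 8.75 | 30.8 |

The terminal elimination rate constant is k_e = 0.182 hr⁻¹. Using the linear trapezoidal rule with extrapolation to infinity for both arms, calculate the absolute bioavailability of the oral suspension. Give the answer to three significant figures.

Trapezoidal AUC_0→4.25 (IV):
  [0→1]: (1792.9+1494.5)/2 × 1 = 1643.7
  [1→2]: (1494.5+1245.8)/2 × 1 = 1370.15
  [2→2.25]: (1245.8+1190.4)/2 × 0.25 = 304.525
  [2.25→4.25]: (1190.4+827.2)/2 × 2 = 2017.6
  Sum = 5335.975 µg/L·hr
IV tail: 827.2/0.182 = 4545.055; AUC_iv,0→∞ = 5335.975 + 4545.055 = 9881.03 µg/L·hr
Trapezoidal AUC_0→8.75 (oral suspension):
  [0→0.5]: (0.0+40.4)/2 × 0.5 = 10.1
  [0.5→4.5]: (40.4+63.8)/2 × 4 = 208.4
  [4.5→4.75]: (63.8+61.5)/2 × 0.25 = 15.6625
  [4.75→8.75]: (61.5+30.8)/2 × 4 = 184.6
  Sum = 418.7625 µg/L·hr
oral suspension tail: 30.8/0.182 = 169.231; AUC_ev,0→∞ = 418.7625 + 169.231 = 587.9935 µg/L·hr
F = (AUC_ev/D_ev)/(AUC_iv/D_iv) = (587.9935/375)/(9881.03/150) = 1.56798/65.8735 = 0.0238

F = 0.0238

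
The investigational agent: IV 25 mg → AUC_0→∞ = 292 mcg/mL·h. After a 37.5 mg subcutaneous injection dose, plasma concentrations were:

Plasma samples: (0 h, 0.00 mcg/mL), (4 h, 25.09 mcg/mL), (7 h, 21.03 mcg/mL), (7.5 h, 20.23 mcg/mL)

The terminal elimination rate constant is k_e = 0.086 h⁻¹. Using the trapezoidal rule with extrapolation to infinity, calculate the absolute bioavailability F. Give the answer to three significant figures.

F = 0.833

Trapezoidal AUC_0→7.5 (subcutaneous injection):
  [0→4]: (0.00+25.09)/2 × 4 = 50.18
  [4→7]: (25.09+21.03)/2 × 3 = 69.18
  [7→7.5]: (21.03+20.23)/2 × 0.5 = 10.315
  Sum = 129.675 mcg/mL·h
Tail: C_last/k_e = 20.23/0.086 = 235.233
AUC_0→∞ (subcutaneous injection) = 129.675 + 235.233 = 364.908 mcg/mL·h
F = (AUC_ev/D_ev)/(AUC_iv/D_iv) = (364.908/37.5)/(292/25) = 9.73088/11.68 = 0.8331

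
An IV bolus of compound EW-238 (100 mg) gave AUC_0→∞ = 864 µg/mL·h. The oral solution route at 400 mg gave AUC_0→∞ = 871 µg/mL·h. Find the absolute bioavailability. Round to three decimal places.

F = 0.252

F = (AUC_ev / D_ev) / (AUC_iv / D_iv)
  = (871/400) / (864/100)
  = 2.1775 / 8.64 = 0.2520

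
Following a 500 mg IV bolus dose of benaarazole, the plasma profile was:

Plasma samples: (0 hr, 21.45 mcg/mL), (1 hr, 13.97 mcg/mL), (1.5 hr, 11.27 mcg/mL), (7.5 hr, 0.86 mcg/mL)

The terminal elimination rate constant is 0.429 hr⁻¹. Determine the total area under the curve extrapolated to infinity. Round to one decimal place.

Trapezoidal AUC_0→7.5:
  [0→1]: (21.45+13.97)/2 × 1 = 17.71
  [1→1.5]: (13.97+11.27)/2 × 0.5 = 6.31
  [1.5→7.5]: (11.27+0.86)/2 × 6 = 36.39
  Sum = 60.41 mcg/mL·hr
Extrapolated tail: C_last / k_e = 0.86 / 0.429 = 2.005
AUC_0→∞ = 60.41 + 2.005 = 62.415 mcg/mL·hr

AUC = 62.4 mcg/mL·hr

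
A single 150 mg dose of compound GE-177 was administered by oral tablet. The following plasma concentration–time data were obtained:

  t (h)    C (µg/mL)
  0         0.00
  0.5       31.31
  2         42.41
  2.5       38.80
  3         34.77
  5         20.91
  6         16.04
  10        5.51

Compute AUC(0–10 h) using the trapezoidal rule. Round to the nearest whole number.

AUC = 219 µg/mL·h

Trapezoidal AUC_0→10:
  [0→0.5]: (0.00+31.31)/2 × 0.5 = 7.8275
  [0.5→2]: (31.31+42.41)/2 × 1.5 = 55.29
  [2→2.5]: (42.41+38.80)/2 × 0.5 = 20.3025
  [2.5→3]: (38.80+34.77)/2 × 0.5 = 18.3925
  [3→5]: (34.77+20.91)/2 × 2 = 55.68
  [5→6]: (20.91+16.04)/2 × 1 = 18.475
  [6→10]: (16.04+5.51)/2 × 4 = 43.1
  Sum = 219.0675 µg/mL·h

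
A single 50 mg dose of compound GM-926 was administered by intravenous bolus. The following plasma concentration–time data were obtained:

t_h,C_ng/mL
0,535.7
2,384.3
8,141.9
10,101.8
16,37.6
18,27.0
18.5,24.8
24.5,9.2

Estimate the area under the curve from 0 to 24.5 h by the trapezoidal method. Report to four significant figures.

AUC = 3340 ng/mL·h

Trapezoidal AUC_0→24.5:
  [0→2]: (535.7+384.3)/2 × 2 = 920.0
  [2→8]: (384.3+141.9)/2 × 6 = 1578.6
  [8→10]: (141.9+101.8)/2 × 2 = 243.7
  [10→16]: (101.8+37.6)/2 × 6 = 418.2
  [16→18]: (37.6+27.0)/2 × 2 = 64.6
  [18→18.5]: (27.0+24.8)/2 × 0.5 = 12.95
  [18.5→24.5]: (24.8+9.2)/2 × 6 = 102.0
  Sum = 3340.05 ng/mL·h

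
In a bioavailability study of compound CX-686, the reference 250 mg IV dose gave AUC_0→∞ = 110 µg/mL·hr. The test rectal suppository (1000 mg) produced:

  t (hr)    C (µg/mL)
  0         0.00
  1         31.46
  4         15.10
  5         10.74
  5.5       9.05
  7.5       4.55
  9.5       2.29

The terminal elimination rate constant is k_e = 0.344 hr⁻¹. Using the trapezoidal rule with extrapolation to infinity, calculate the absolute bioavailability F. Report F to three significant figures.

F = 0.297

Trapezoidal AUC_0→9.5 (rectal suppository):
  [0→1]: (0.00+31.46)/2 × 1 = 15.73
  [1→4]: (31.46+15.10)/2 × 3 = 69.84
  [4→5]: (15.10+10.74)/2 × 1 = 12.92
  [5→5.5]: (10.74+9.05)/2 × 0.5 = 4.9475
  [5.5→7.5]: (9.05+4.55)/2 × 2 = 13.6
  [7.5→9.5]: (4.55+2.29)/2 × 2 = 6.84
  Sum = 123.8775 µg/mL·hr
Tail: C_last/k_e = 2.29/0.344 = 6.657
AUC_0→∞ (rectal suppository) = 123.8775 + 6.657 = 130.5345 µg/mL·hr
F = (AUC_ev/D_ev)/(AUC_iv/D_iv) = (130.5345/1000)/(110/250) = 0.1305345/0.44 = 0.2967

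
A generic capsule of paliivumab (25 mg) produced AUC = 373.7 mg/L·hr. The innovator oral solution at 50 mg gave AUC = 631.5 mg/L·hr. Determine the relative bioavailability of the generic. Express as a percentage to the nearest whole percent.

F_rel = (AUC_test/D_test) / (AUC_ref/D_ref)
      = (373.7/25) / (631.5/50)
      = 14.948 / 12.63 = 1.1835 = 118.35%

F_rel = 118%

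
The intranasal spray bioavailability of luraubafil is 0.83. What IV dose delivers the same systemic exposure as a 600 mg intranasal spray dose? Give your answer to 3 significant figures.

D_iv = 498 mg

Systemic exposure from an extravascular dose = F × D_ev, so the equivalent IV dose is F × D_ev.
D_iv = F × D_ev = 0.83 × 600 = 498 mg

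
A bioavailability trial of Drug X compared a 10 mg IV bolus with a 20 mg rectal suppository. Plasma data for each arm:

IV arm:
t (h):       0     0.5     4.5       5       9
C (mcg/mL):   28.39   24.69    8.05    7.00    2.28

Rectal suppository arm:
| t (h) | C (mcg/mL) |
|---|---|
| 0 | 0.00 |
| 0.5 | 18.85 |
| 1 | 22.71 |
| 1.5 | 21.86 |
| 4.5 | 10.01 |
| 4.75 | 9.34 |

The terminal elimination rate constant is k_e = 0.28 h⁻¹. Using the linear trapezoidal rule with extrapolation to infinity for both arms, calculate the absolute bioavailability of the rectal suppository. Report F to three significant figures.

F = 0.503

Trapezoidal AUC_0→9 (IV):
  [0→0.5]: (28.39+24.69)/2 × 0.5 = 13.27
  [0.5→4.5]: (24.69+8.05)/2 × 4 = 65.48
  [4.5→5]: (8.05+7.00)/2 × 0.5 = 3.7625
  [5→9]: (7.00+2.28)/2 × 4 = 18.56
  Sum = 101.0725 mcg/mL·h
IV tail: 2.28/0.28 = 8.143; AUC_iv,0→∞ = 101.0725 + 8.143 = 109.2155 mcg/mL·h
Trapezoidal AUC_0→4.75 (rectal suppository):
  [0→0.5]: (0.00+18.85)/2 × 0.5 = 4.7125
  [0.5→1]: (18.85+22.71)/2 × 0.5 = 10.39
  [1→1.5]: (22.71+21.86)/2 × 0.5 = 11.1425
  [1.5→4.5]: (21.86+10.01)/2 × 3 = 47.805
  [4.5→4.75]: (10.01+9.34)/2 × 0.25 = 2.41875
  Sum = 76.46875 mcg/mL·h
rectal suppository tail: 9.34/0.28 = 33.357; AUC_ev,0→∞ = 76.46875 + 33.357 = 109.82575 mcg/mL·h
F = (AUC_ev/D_ev)/(AUC_iv/D_iv) = (109.82575/20)/(109.2155/10) = 5.4912875/10.92155 = 0.5028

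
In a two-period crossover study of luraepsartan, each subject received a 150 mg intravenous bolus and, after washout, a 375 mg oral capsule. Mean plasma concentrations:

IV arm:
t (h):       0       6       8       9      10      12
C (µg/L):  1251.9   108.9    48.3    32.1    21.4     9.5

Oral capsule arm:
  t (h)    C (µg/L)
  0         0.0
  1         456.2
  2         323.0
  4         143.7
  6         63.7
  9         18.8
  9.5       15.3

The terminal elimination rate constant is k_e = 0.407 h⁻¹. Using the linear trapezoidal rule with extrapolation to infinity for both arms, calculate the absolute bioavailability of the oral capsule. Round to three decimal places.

Trapezoidal AUC_0→12 (IV):
  [0→6]: (1251.9+108.9)/2 × 6 = 4082.4
  [6→8]: (108.9+48.3)/2 × 2 = 157.2
  [8→9]: (48.3+32.1)/2 × 1 = 40.2
  [9→10]: (32.1+21.4)/2 × 1 = 26.75
  [10→12]: (21.4+9.5)/2 × 2 = 30.9
  Sum = 4337.45 µg/L·h
IV tail: 9.5/0.407 = 23.342; AUC_iv,0→∞ = 4337.45 + 23.342 = 4360.792 µg/L·h
Trapezoidal AUC_0→9.5 (oral capsule):
  [0→1]: (0.0+456.2)/2 × 1 = 228.1
  [1→2]: (456.2+323.0)/2 × 1 = 389.6
  [2→4]: (323.0+143.7)/2 × 2 = 466.7
  [4→6]: (143.7+63.7)/2 × 2 = 207.4
  [6→9]: (63.7+18.8)/2 × 3 = 123.75
  [9→9.5]: (18.8+15.3)/2 × 0.5 = 8.525
  Sum = 1424.075 µg/L·h
oral capsule tail: 15.3/0.407 = 37.592; AUC_ev,0→∞ = 1424.075 + 37.592 = 1461.667 µg/L·h
F = (AUC_ev/D_ev)/(AUC_iv/D_iv) = (1461.667/375)/(4360.792/150) = 3.89778/29.0719 = 0.1341

F = 0.134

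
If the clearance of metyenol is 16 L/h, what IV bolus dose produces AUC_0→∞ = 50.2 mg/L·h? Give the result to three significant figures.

Dose = 803 mg

Dose_iv = CL × AUC_0→∞
     = 16 × 50.2 = 803.2 mg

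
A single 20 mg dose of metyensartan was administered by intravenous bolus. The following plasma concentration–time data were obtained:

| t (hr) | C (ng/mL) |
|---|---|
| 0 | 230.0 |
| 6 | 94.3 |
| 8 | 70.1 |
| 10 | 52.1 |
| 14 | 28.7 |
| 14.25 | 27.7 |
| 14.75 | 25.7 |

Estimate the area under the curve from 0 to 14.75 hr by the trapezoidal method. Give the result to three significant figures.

Trapezoidal AUC_0→14.75:
  [0→6]: (230.0+94.3)/2 × 6 = 972.9
  [6→8]: (94.3+70.1)/2 × 2 = 164.4
  [8→10]: (70.1+52.1)/2 × 2 = 122.2
  [10→14]: (52.1+28.7)/2 × 4 = 161.6
  [14→14.25]: (28.7+27.7)/2 × 0.25 = 7.05
  [14.25→14.75]: (27.7+25.7)/2 × 0.5 = 13.35
  Sum = 1441.5 ng/mL·hr

AUC = 1440 ng/mL·hr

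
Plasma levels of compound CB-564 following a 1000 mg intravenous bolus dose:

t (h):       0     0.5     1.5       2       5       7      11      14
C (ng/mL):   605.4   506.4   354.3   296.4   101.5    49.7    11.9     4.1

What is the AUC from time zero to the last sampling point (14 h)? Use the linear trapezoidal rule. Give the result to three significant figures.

Trapezoidal AUC_0→14:
  [0→0.5]: (605.4+506.4)/2 × 0.5 = 277.95
  [0.5→1.5]: (506.4+354.3)/2 × 1 = 430.35
  [1.5→2]: (354.3+296.4)/2 × 0.5 = 162.675
  [2→5]: (296.4+101.5)/2 × 3 = 596.85
  [5→7]: (101.5+49.7)/2 × 2 = 151.2
  [7→11]: (49.7+11.9)/2 × 4 = 123.2
  [11→14]: (11.9+4.1)/2 × 3 = 24.0
  Sum = 1766.225 ng/mL·h

AUC = 1770 ng/mL·h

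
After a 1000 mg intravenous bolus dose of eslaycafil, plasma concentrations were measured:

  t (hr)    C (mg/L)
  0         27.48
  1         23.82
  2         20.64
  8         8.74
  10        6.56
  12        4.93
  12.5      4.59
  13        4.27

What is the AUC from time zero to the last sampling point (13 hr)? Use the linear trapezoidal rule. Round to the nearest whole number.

Trapezoidal AUC_0→13:
  [0→1]: (27.48+23.82)/2 × 1 = 25.65
  [1→2]: (23.82+20.64)/2 × 1 = 22.23
  [2→8]: (20.64+8.74)/2 × 6 = 88.14
  [8→10]: (8.74+6.56)/2 × 2 = 15.3
  [10→12]: (6.56+4.93)/2 × 2 = 11.49
  [12→12.5]: (4.93+4.59)/2 × 0.5 = 2.38
  [12.5→13]: (4.59+4.27)/2 × 0.5 = 2.215
  Sum = 167.405 mg/L·hr

AUC = 167 mg/L·hr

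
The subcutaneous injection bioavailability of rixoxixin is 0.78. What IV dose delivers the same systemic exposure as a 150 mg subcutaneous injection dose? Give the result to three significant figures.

Systemic exposure from an extravascular dose = F × D_ev, so the equivalent IV dose is F × D_ev.
D_iv = F × D_ev = 0.78 × 150 = 117 mg

D_iv = 117 mg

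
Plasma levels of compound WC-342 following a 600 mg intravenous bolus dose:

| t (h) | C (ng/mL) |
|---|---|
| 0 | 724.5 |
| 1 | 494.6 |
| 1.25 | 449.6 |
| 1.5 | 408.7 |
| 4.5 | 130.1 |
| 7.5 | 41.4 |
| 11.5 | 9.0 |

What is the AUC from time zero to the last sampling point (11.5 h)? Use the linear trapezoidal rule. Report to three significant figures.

Trapezoidal AUC_0→11.5:
  [0→1]: (724.5+494.6)/2 × 1 = 609.55
  [1→1.25]: (494.6+449.6)/2 × 0.25 = 118.025
  [1.25→1.5]: (449.6+408.7)/2 × 0.25 = 107.2875
  [1.5→4.5]: (408.7+130.1)/2 × 3 = 808.2
  [4.5→7.5]: (130.1+41.4)/2 × 3 = 257.25
  [7.5→11.5]: (41.4+9.0)/2 × 4 = 100.8
  Sum = 2001.1125 ng/mL·h

AUC = 2000 ng/mL·h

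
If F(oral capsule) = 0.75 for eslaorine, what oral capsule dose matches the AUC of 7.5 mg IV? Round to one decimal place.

For equal systemic exposure: F × D_ev = D_iv
D_ev = D_iv / F = 7.5 / 0.75 = 10 mg

D_oral = 10.0 mg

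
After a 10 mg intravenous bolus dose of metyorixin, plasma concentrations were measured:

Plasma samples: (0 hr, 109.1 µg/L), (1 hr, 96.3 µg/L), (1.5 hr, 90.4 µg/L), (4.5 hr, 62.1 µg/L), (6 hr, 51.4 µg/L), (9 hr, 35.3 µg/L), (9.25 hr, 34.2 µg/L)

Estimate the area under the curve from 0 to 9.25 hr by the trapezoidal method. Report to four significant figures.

Trapezoidal AUC_0→9.25:
  [0→1]: (109.1+96.3)/2 × 1 = 102.7
  [1→1.5]: (96.3+90.4)/2 × 0.5 = 46.675
  [1.5→4.5]: (90.4+62.1)/2 × 3 = 228.75
  [4.5→6]: (62.1+51.4)/2 × 1.5 = 85.125
  [6→9]: (51.4+35.3)/2 × 3 = 130.05
  [9→9.25]: (35.3+34.2)/2 × 0.25 = 8.6875
  Sum = 601.9875 µg/L·hr

AUC = 602.0 µg/L·hr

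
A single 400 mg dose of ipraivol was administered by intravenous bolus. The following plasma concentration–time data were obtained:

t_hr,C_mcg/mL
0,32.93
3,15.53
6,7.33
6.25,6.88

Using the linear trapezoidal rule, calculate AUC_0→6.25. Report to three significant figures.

Trapezoidal AUC_0→6.25:
  [0→3]: (32.93+15.53)/2 × 3 = 72.69
  [3→6]: (15.53+7.33)/2 × 3 = 34.29
  [6→6.25]: (7.33+6.88)/2 × 0.25 = 1.77625
  Sum = 108.75625 mcg/mL·hr

AUC = 109 mcg/mL·hr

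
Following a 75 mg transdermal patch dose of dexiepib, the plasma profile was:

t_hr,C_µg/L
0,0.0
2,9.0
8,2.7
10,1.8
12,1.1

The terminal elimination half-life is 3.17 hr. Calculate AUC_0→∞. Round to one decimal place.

Trapezoidal AUC_0→12:
  [0→2]: (0.0+9.0)/2 × 2 = 9.0
  [2→8]: (9.0+2.7)/2 × 6 = 35.1
  [8→10]: (2.7+1.8)/2 × 2 = 4.5
  [10→12]: (1.8+1.1)/2 × 2 = 2.9
  Sum = 51.5 µg/L·hr
k_e = ln2 / t½ = 0.693147 / 3.17 = 0.2187 hr^-1
Extrapolated tail: C_last / k_e = 1.1 / 0.2187 = 5.030
AUC_0→∞ = 51.5 + 5.030 = 56.53 µg/L·hr

AUC = 56.5 µg/L·hr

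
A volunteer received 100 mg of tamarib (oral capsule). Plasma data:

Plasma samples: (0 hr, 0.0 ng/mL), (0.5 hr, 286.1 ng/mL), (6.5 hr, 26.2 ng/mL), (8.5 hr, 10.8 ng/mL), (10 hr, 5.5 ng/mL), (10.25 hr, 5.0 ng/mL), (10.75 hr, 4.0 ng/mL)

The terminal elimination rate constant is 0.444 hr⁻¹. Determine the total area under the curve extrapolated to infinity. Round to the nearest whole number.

Trapezoidal AUC_0→10.75:
  [0→0.5]: (0.0+286.1)/2 × 0.5 = 71.525
  [0.5→6.5]: (286.1+26.2)/2 × 6 = 936.9
  [6.5→8.5]: (26.2+10.8)/2 × 2 = 37.0
  [8.5→10]: (10.8+5.5)/2 × 1.5 = 12.225
  [10→10.25]: (5.5+5.0)/2 × 0.25 = 1.3125
  [10.25→10.75]: (5.0+4.0)/2 × 0.5 = 2.25
  Sum = 1061.2125 ng/mL·hr
Extrapolated tail: C_last / k_e = 4.0 / 0.444 = 9.009
AUC_0→∞ = 1061.2125 + 9.009 = 1070.2215 ng/mL·hr

AUC = 1070 ng/mL·hr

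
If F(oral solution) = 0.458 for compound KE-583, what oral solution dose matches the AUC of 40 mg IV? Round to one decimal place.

For equal systemic exposure: F × D_ev = D_iv
D_ev = D_iv / F = 40 / 0.458 = 87.3362 mg

D_oral = 87.3 mg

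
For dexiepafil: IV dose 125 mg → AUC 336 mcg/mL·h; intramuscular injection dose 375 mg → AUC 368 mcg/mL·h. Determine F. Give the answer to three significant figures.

F = (AUC_ev / D_ev) / (AUC_iv / D_iv)
  = (368/375) / (336/125)
  = 0.981333 / 2.688 = 0.3651

F = 0.365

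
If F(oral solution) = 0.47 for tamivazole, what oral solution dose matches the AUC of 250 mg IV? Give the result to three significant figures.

For equal systemic exposure: F × D_ev = D_iv
D_ev = D_iv / F = 250 / 0.47 = 531.915 mg

D_oral = 532 mg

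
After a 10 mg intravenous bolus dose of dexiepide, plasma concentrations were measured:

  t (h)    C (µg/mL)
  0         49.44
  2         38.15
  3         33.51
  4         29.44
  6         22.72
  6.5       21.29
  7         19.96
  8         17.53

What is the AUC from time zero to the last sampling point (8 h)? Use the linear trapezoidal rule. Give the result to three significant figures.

Trapezoidal AUC_0→8:
  [0→2]: (49.44+38.15)/2 × 2 = 87.59
  [2→3]: (38.15+33.51)/2 × 1 = 35.83
  [3→4]: (33.51+29.44)/2 × 1 = 31.475
  [4→6]: (29.44+22.72)/2 × 2 = 52.16
  [6→6.5]: (22.72+21.29)/2 × 0.5 = 11.0025
  [6.5→7]: (21.29+19.96)/2 × 0.5 = 10.3125
  [7→8]: (19.96+17.53)/2 × 1 = 18.745
  Sum = 247.115 µg/mL·h

AUC = 247 µg/mL·h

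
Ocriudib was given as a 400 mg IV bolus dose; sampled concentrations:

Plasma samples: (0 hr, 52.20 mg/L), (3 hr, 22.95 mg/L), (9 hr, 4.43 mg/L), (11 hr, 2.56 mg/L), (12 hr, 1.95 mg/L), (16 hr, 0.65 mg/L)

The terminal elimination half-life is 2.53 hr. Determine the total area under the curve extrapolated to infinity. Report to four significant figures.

AUC = 211.7 mg/L·hr

Trapezoidal AUC_0→16:
  [0→3]: (52.20+22.95)/2 × 3 = 112.725
  [3→9]: (22.95+4.43)/2 × 6 = 82.14
  [9→11]: (4.43+2.56)/2 × 2 = 6.99
  [11→12]: (2.56+1.95)/2 × 1 = 2.255
  [12→16]: (1.95+0.65)/2 × 4 = 5.2
  Sum = 209.31 mg/L·hr
k_e = ln2 / t½ = 0.693147 / 2.53 = 0.2740 hr^-1
Extrapolated tail: C_last / k_e = 0.65 / 0.274 = 2.372
AUC_0→∞ = 209.31 + 2.372 = 211.682 mg/L·hr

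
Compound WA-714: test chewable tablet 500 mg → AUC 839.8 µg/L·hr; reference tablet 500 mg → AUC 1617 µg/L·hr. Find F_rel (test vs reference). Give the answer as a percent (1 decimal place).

F_rel = 51.9%

F_rel = (AUC_test/D_test) / (AUC_ref/D_ref)
      = (839.8/500) / (1617/500)
      = 1.6796 / 3.234 = 0.5194 = 51.94%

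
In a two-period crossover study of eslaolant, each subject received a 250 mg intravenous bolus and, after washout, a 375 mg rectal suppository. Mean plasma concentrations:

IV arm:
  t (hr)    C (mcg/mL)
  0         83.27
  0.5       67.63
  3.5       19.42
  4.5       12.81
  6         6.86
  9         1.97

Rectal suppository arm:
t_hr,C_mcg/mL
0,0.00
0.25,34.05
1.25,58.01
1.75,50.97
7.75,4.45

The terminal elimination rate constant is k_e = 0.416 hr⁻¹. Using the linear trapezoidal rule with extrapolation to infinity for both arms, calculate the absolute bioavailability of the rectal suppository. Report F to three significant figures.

Trapezoidal AUC_0→9 (IV):
  [0→0.5]: (83.27+67.63)/2 × 0.5 = 37.725
  [0.5→3.5]: (67.63+19.42)/2 × 3 = 130.575
  [3.5→4.5]: (19.42+12.81)/2 × 1 = 16.115
  [4.5→6]: (12.81+6.86)/2 × 1.5 = 14.7525
  [6→9]: (6.86+1.97)/2 × 3 = 13.245
  Sum = 212.4125 mcg/mL·hr
IV tail: 1.97/0.416 = 4.736; AUC_iv,0→∞ = 212.4125 + 4.736 = 217.1485 mcg/mL·hr
Trapezoidal AUC_0→7.75 (rectal suppository):
  [0→0.25]: (0.00+34.05)/2 × 0.25 = 4.25625
  [0.25→1.25]: (34.05+58.01)/2 × 1 = 46.03
  [1.25→1.75]: (58.01+50.97)/2 × 0.5 = 27.245
  [1.75→7.75]: (50.97+4.45)/2 × 6 = 166.26
  Sum = 243.79125 mcg/mL·hr
rectal suppository tail: 4.45/0.416 = 10.697; AUC_ev,0→∞ = 243.79125 + 10.697 = 254.48825 mcg/mL·hr
F = (AUC_ev/D_ev)/(AUC_iv/D_iv) = (254.48825/375)/(217.1485/250) = 0.678635/0.868594 = 0.7813

F = 0.781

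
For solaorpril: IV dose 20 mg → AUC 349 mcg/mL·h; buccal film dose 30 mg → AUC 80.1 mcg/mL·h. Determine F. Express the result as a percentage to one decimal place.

F = 15.3%

F = (AUC_ev / D_ev) / (AUC_iv / D_iv)
  = (80.1/30) / (349/20)
  = 2.67 / 17.45 = 0.1530
  = 15.30%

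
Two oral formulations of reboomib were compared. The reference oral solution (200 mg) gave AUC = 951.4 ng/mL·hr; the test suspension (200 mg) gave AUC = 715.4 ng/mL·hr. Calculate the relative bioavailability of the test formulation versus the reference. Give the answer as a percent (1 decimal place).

F_rel = (AUC_test/D_test) / (AUC_ref/D_ref)
      = (715.4/200) / (951.4/200)
      = 3.577 / 4.757 = 0.7519 = 75.19%

F_rel = 75.2%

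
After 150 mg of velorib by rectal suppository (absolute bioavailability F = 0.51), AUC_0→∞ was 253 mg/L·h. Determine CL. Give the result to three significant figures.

CL = 0.302 L/h

CL = F × Dose / AUC_0→∞
   = 0.51 × 150 / 253 = 0.302372 L/h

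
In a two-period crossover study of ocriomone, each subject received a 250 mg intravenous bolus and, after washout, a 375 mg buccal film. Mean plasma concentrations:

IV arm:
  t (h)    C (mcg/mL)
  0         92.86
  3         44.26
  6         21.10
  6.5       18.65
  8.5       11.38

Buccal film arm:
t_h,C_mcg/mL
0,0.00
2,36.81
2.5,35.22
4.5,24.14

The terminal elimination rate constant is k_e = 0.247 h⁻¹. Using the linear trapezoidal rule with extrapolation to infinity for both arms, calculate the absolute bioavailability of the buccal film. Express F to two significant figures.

Trapezoidal AUC_0→8.5 (IV):
  [0→3]: (92.86+44.26)/2 × 3 = 205.68
  [3→6]: (44.26+21.10)/2 × 3 = 98.04
  [6→6.5]: (21.10+18.65)/2 × 0.5 = 9.9375
  [6.5→8.5]: (18.65+11.38)/2 × 2 = 30.03
  Sum = 343.6875 mcg/mL·h
IV tail: 11.38/0.247 = 46.073; AUC_iv,0→∞ = 343.6875 + 46.073 = 389.7605 mcg/mL·h
Trapezoidal AUC_0→4.5 (buccal film):
  [0→2]: (0.00+36.81)/2 × 2 = 36.81
  [2→2.5]: (36.81+35.22)/2 × 0.5 = 18.0075
  [2.5→4.5]: (35.22+24.14)/2 × 2 = 59.36
  Sum = 114.1775 mcg/mL·h
buccal film tail: 24.14/0.247 = 97.733; AUC_ev,0→∞ = 114.1775 + 97.733 = 211.9105 mcg/mL·h
F = (AUC_ev/D_ev)/(AUC_iv/D_iv) = (211.9105/375)/(389.7605/250) = 0.565095/1.559042 = 0.3625

F = 0.36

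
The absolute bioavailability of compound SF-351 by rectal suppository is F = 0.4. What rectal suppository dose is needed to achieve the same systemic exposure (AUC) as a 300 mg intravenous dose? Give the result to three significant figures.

D_rectal = 750 mg

For equal systemic exposure: F × D_ev = D_iv
D_ev = D_iv / F = 300 / 0.4 = 750 mg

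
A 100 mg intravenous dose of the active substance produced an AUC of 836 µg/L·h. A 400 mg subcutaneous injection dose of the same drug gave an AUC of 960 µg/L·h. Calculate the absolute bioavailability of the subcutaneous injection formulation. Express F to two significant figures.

F = 0.29

F = (AUC_ev / D_ev) / (AUC_iv / D_iv)
  = (960/400) / (836/100)
  = 2.4 / 8.36 = 0.2871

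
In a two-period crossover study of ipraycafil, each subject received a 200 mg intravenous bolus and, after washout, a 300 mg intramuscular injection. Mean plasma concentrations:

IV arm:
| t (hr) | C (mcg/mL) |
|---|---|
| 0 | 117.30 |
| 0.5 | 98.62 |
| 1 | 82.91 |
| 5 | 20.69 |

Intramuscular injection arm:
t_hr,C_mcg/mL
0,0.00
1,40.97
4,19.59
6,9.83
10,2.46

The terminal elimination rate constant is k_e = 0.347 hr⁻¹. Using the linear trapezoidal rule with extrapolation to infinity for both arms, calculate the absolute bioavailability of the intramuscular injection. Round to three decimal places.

Trapezoidal AUC_0→5 (IV):
  [0→0.5]: (117.30+98.62)/2 × 0.5 = 53.98
  [0.5→1]: (98.62+82.91)/2 × 0.5 = 45.3825
  [1→5]: (82.91+20.69)/2 × 4 = 207.2
  Sum = 306.5625 mcg/mL·hr
IV tail: 20.69/0.347 = 59.625; AUC_iv,0→∞ = 306.5625 + 59.625 = 366.1875 mcg/mL·hr
Trapezoidal AUC_0→10 (intramuscular injection):
  [0→1]: (0.00+40.97)/2 × 1 = 20.485
  [1→4]: (40.97+19.59)/2 × 3 = 90.84
  [4→6]: (19.59+9.83)/2 × 2 = 29.42
  [6→10]: (9.83+2.46)/2 × 4 = 24.58
  Sum = 165.325 mcg/mL·hr
intramuscular injection tail: 2.46/0.347 = 7.089; AUC_ev,0→∞ = 165.325 + 7.089 = 172.414 mcg/mL·hr
F = (AUC_ev/D_ev)/(AUC_iv/D_iv) = (172.414/300)/(366.1875/200) = 0.574713/1.8309375 = 0.3139

F = 0.314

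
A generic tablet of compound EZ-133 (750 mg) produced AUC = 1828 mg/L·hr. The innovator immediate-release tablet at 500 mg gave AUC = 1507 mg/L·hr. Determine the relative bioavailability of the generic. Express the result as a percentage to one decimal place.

F_rel = 80.9%

F_rel = (AUC_test/D_test) / (AUC_ref/D_ref)
      = (1828/750) / (1507/500)
      = 2.43733 / 3.014 = 0.8087 = 80.87%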